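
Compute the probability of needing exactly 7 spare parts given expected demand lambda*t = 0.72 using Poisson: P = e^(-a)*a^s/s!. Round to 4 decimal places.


a = 0.72, s = 7
e^(-a) = e^(-0.72) = 0.4868
a^s = 0.72^7 = 0.1003
s! = 5040
P = 0.4868 * 0.1003 / 5040
P = 0.0

0.0


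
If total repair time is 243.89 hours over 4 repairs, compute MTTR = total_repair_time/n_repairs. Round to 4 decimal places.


total_repair_time = 243.89
n_repairs = 4
MTTR = 243.89 / 4
MTTR = 60.9725

60.9725


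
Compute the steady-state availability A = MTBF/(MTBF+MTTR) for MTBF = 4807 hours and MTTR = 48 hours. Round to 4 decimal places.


MTBF = 4807
MTTR = 48
MTBF + MTTR = 4855
A = 4807 / 4855
A = 0.9901

0.9901


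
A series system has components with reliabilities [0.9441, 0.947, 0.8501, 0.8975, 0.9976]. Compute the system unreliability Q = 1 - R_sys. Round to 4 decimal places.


Components: [0.9441, 0.947, 0.8501, 0.8975, 0.9976]
After component 1: product = 0.9441
After component 2: product = 0.8941
After component 3: product = 0.76
After component 4: product = 0.6821
After component 5: product = 0.6805
R_sys = 0.6805
Q = 1 - 0.6805 = 0.3195

0.3195


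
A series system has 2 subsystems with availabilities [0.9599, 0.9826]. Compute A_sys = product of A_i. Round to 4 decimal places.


Subsystems: [0.9599, 0.9826]
After subsystem 1 (A=0.9599): product = 0.9599
After subsystem 2 (A=0.9826): product = 0.9432
A_sys = 0.9432

0.9432


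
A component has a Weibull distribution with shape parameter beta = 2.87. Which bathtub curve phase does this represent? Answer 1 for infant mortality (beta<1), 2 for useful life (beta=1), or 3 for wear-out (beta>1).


beta = 2.87
Compare beta to 1:
beta < 1 => infant mortality (phase 1)
beta = 1 => useful life (phase 2)
beta > 1 => wear-out (phase 3)
Since beta = 2.87, this is wear-out (increasing failure rate)
Phase = 3

3


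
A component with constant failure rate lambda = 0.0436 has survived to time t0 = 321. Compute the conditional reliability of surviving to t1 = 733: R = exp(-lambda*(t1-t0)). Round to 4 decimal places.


lambda = 0.0436
t0 = 321, t1 = 733
t1 - t0 = 412
lambda * (t1-t0) = 0.0436 * 412 = 17.9632
R = exp(-17.9632)
R = 0.0

0.0


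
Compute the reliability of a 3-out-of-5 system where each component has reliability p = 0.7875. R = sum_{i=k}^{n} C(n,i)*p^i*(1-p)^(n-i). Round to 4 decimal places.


k = 3, n = 5, p = 0.7875
i=3: C(5,3)=10 * 0.7875^3 * 0.2125^2 = 0.2205
i=4: C(5,4)=5 * 0.7875^4 * 0.2125^1 = 0.4086
i=5: C(5,5)=1 * 0.7875^5 * 0.2125^0 = 0.3029
R = sum of terms = 0.932

0.932


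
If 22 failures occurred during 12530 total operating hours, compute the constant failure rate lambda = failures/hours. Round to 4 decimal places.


failures = 22
total_hours = 12530
lambda = 22 / 12530
lambda = 0.0018

0.0018


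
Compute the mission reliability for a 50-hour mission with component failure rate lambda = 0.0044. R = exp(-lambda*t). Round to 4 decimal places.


lambda = 0.0044
mission_time = 50
lambda * t = 0.0044 * 50 = 0.22
R = exp(-0.22)
R = 0.8025

0.8025


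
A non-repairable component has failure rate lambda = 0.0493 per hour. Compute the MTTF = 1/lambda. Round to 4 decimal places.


lambda = 0.0493
MTTF = 1 / 0.0493
MTTF = 20.284

20.284


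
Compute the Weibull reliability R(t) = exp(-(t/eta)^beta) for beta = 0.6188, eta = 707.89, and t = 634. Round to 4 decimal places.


beta = 0.6188, eta = 707.89, t = 634
t/eta = 634 / 707.89 = 0.8956
(t/eta)^beta = 0.8956^0.6188 = 0.9341
R(t) = exp(-0.9341)
R(t) = 0.393

0.393


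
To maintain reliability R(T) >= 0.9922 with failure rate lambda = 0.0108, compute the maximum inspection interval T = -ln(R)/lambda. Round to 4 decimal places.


R_target = 0.9922
lambda = 0.0108
-ln(0.9922) = 0.0078
T = 0.0078 / 0.0108
T = 0.7251

0.7251


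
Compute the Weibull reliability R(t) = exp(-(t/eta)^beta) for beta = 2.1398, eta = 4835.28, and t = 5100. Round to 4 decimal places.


beta = 2.1398, eta = 4835.28, t = 5100
t/eta = 5100 / 4835.28 = 1.0547
(t/eta)^beta = 1.0547^2.1398 = 1.1208
R(t) = exp(-1.1208)
R(t) = 0.326

0.326


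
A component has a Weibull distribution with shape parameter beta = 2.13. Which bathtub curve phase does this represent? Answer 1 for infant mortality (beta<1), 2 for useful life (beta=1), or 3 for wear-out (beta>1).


beta = 2.13
Compare beta to 1:
beta < 1 => infant mortality (phase 1)
beta = 1 => useful life (phase 2)
beta > 1 => wear-out (phase 3)
Since beta = 2.13, this is wear-out (increasing failure rate)
Phase = 3

3


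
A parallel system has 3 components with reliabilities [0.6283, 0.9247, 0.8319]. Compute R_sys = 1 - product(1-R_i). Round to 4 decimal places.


Components: [0.6283, 0.9247, 0.8319]
(1 - 0.6283) = 0.3717, running product = 0.3717
(1 - 0.9247) = 0.0753, running product = 0.028
(1 - 0.8319) = 0.1681, running product = 0.0047
Product of (1-R_i) = 0.0047
R_sys = 1 - 0.0047 = 0.9953

0.9953


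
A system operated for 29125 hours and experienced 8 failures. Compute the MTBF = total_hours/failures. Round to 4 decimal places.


total_hours = 29125
failures = 8
MTBF = 29125 / 8
MTBF = 3640.625

3640.625


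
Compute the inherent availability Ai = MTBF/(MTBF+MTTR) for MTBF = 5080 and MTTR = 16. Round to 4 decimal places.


MTBF = 5080
MTTR = 16
MTBF + MTTR = 5096
Ai = 5080 / 5096
Ai = 0.9969

0.9969


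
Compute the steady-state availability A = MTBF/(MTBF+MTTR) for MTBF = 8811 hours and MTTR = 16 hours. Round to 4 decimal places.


MTBF = 8811
MTTR = 16
MTBF + MTTR = 8827
A = 8811 / 8827
A = 0.9982

0.9982


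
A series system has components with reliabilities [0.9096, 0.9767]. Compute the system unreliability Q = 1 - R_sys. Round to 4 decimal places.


Components: [0.9096, 0.9767]
After component 1: product = 0.9096
After component 2: product = 0.8884
R_sys = 0.8884
Q = 1 - 0.8884 = 0.1116

0.1116


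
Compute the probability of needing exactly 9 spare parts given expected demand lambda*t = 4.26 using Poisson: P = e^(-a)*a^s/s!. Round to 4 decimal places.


a = 4.26, s = 9
e^(-a) = e^(-4.26) = 0.0141
a^s = 4.26^9 = 462047.2523
s! = 362880
P = 0.0141 * 462047.2523 / 362880
P = 0.018

0.018


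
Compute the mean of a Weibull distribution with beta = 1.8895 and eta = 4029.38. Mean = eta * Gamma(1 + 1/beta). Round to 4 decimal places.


beta = 1.8895, eta = 4029.38
1/beta = 0.5292
1 + 1/beta = 1.5292
Gamma(1.5292) = 0.8875
Mean = 4029.38 * 0.8875
Mean = 3576.1739

3576.1739


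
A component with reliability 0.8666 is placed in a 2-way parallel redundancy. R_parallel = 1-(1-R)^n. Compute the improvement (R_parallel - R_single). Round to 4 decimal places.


R_single = 0.8666, n = 2
1 - R_single = 0.1334
(1 - R_single)^n = 0.1334^2 = 0.0178
R_parallel = 1 - 0.0178 = 0.9822
Improvement = 0.9822 - 0.8666
Improvement = 0.1156

0.1156


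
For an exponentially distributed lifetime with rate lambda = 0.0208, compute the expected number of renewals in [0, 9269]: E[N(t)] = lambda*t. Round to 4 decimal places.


lambda = 0.0208
t = 9269
E[N(t)] = lambda * t
E[N(t)] = 0.0208 * 9269
E[N(t)] = 192.7952

192.7952


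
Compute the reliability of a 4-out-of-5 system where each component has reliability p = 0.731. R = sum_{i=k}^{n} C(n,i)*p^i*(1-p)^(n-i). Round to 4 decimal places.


k = 4, n = 5, p = 0.731
i=4: C(5,4)=5 * 0.731^4 * 0.269^1 = 0.3841
i=5: C(5,5)=1 * 0.731^5 * 0.269^0 = 0.2087
R = sum of terms = 0.5928

0.5928


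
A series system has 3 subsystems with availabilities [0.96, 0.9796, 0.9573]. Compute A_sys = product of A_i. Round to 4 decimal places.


Subsystems: [0.96, 0.9796, 0.9573]
After subsystem 1 (A=0.96): product = 0.96
After subsystem 2 (A=0.9796): product = 0.9404
After subsystem 3 (A=0.9573): product = 0.9003
A_sys = 0.9003

0.9003


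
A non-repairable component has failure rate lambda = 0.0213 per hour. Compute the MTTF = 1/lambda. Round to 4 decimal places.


lambda = 0.0213
MTTF = 1 / 0.0213
MTTF = 46.9484

46.9484


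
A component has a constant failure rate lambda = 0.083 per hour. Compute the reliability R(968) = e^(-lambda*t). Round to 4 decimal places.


lambda = 0.083
t = 968
lambda * t = 80.344
R(t) = e^(-80.344)
R(t) = 0.0

0.0


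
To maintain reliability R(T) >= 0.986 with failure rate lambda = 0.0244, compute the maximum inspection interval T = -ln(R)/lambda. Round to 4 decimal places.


R_target = 0.986
lambda = 0.0244
-ln(0.986) = 0.0141
T = 0.0141 / 0.0244
T = 0.5778

0.5778


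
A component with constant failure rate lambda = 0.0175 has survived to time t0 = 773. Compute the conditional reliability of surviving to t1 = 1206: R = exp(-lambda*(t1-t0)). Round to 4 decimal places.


lambda = 0.0175
t0 = 773, t1 = 1206
t1 - t0 = 433
lambda * (t1-t0) = 0.0175 * 433 = 7.5775
R = exp(-7.5775)
R = 0.0005

0.0005


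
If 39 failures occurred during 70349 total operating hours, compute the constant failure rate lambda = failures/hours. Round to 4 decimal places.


failures = 39
total_hours = 70349
lambda = 39 / 70349
lambda = 0.0006

0.0006


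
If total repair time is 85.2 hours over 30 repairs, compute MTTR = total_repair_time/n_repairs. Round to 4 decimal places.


total_repair_time = 85.2
n_repairs = 30
MTTR = 85.2 / 30
MTTR = 2.84

2.84


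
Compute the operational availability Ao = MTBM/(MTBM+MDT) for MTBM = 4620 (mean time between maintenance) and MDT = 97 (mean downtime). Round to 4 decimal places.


MTBM = 4620
MDT = 97
MTBM + MDT = 4717
Ao = 4620 / 4717
Ao = 0.9794

0.9794


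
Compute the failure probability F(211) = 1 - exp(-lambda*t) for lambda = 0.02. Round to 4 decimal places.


lambda = 0.02, t = 211
lambda * t = 4.22
exp(-4.22) = 0.0147
F(t) = 1 - 0.0147
F(t) = 0.9853

0.9853


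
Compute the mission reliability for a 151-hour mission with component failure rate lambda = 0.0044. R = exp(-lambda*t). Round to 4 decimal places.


lambda = 0.0044
mission_time = 151
lambda * t = 0.0044 * 151 = 0.6644
R = exp(-0.6644)
R = 0.5146

0.5146


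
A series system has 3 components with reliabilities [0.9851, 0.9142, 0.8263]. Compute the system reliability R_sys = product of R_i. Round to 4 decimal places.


Components: [0.9851, 0.9142, 0.8263]
After component 1 (R=0.9851): product = 0.9851
After component 2 (R=0.9142): product = 0.9006
After component 3 (R=0.8263): product = 0.7441
R_sys = 0.7441

0.7441


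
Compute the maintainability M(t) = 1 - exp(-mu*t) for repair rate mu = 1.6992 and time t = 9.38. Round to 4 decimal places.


mu = 1.6992, t = 9.38
mu * t = 1.6992 * 9.38 = 15.9385
exp(-15.9385) = 0.0
M(t) = 1 - 0.0
M(t) = 1.0

1.0


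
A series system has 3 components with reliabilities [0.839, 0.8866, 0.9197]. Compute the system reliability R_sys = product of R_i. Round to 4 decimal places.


Components: [0.839, 0.8866, 0.9197]
After component 1 (R=0.839): product = 0.839
After component 2 (R=0.8866): product = 0.7439
After component 3 (R=0.9197): product = 0.6841
R_sys = 0.6841

0.6841


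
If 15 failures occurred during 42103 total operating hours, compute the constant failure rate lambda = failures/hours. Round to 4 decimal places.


failures = 15
total_hours = 42103
lambda = 15 / 42103
lambda = 0.0004

0.0004


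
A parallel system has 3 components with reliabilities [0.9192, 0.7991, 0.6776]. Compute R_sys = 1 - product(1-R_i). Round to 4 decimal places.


Components: [0.9192, 0.7991, 0.6776]
(1 - 0.9192) = 0.0808, running product = 0.0808
(1 - 0.7991) = 0.2009, running product = 0.0162
(1 - 0.6776) = 0.3224, running product = 0.0052
Product of (1-R_i) = 0.0052
R_sys = 1 - 0.0052 = 0.9948

0.9948


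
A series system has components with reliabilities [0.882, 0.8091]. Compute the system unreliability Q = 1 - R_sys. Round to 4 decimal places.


Components: [0.882, 0.8091]
After component 1: product = 0.882
After component 2: product = 0.7136
R_sys = 0.7136
Q = 1 - 0.7136 = 0.2864

0.2864


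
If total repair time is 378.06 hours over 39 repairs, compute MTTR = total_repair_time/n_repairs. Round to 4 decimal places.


total_repair_time = 378.06
n_repairs = 39
MTTR = 378.06 / 39
MTTR = 9.6938

9.6938


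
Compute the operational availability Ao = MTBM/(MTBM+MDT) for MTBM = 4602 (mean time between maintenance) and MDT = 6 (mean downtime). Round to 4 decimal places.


MTBM = 4602
MDT = 6
MTBM + MDT = 4608
Ao = 4602 / 4608
Ao = 0.9987

0.9987


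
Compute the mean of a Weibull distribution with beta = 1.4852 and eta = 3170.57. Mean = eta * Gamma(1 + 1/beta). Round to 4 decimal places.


beta = 1.4852, eta = 3170.57
1/beta = 0.6733
1 + 1/beta = 1.6733
Gamma(1.6733) = 0.9039
Mean = 3170.57 * 0.9039
Mean = 2865.7268

2865.7268


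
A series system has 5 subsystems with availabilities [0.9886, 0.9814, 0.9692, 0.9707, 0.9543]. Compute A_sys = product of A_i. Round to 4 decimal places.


Subsystems: [0.9886, 0.9814, 0.9692, 0.9707, 0.9543]
After subsystem 1 (A=0.9886): product = 0.9886
After subsystem 2 (A=0.9814): product = 0.9702
After subsystem 3 (A=0.9692): product = 0.9403
After subsystem 4 (A=0.9707): product = 0.9128
After subsystem 5 (A=0.9543): product = 0.8711
A_sys = 0.8711

0.8711


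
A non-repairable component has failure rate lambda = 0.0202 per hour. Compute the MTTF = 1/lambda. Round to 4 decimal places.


lambda = 0.0202
MTTF = 1 / 0.0202
MTTF = 49.505

49.505


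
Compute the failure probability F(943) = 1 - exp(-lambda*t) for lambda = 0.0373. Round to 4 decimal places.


lambda = 0.0373, t = 943
lambda * t = 35.1739
exp(-35.1739) = 0.0
F(t) = 1 - 0.0
F(t) = 1.0

1.0


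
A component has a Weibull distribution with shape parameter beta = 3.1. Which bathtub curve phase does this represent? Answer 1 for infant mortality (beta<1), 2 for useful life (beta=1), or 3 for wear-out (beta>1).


beta = 3.1
Compare beta to 1:
beta < 1 => infant mortality (phase 1)
beta = 1 => useful life (phase 2)
beta > 1 => wear-out (phase 3)
Since beta = 3.1, this is wear-out (increasing failure rate)
Phase = 3

3


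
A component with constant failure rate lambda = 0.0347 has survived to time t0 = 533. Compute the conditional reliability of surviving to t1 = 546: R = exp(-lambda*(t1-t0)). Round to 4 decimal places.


lambda = 0.0347
t0 = 533, t1 = 546
t1 - t0 = 13
lambda * (t1-t0) = 0.0347 * 13 = 0.4511
R = exp(-0.4511)
R = 0.6369

0.6369


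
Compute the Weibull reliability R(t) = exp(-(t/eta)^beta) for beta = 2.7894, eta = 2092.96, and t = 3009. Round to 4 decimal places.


beta = 2.7894, eta = 2092.96, t = 3009
t/eta = 3009 / 2092.96 = 1.4377
(t/eta)^beta = 1.4377^2.7894 = 2.7528
R(t) = exp(-2.7528)
R(t) = 0.0637

0.0637


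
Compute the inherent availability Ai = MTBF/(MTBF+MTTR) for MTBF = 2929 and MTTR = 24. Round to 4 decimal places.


MTBF = 2929
MTTR = 24
MTBF + MTTR = 2953
Ai = 2929 / 2953
Ai = 0.9919

0.9919


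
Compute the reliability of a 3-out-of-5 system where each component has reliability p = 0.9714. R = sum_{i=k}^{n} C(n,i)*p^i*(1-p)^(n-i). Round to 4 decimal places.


k = 3, n = 5, p = 0.9714
i=3: C(5,3)=10 * 0.9714^3 * 0.0286^2 = 0.0075
i=4: C(5,4)=5 * 0.9714^4 * 0.0286^1 = 0.1273
i=5: C(5,5)=1 * 0.9714^5 * 0.0286^0 = 0.8649
R = sum of terms = 0.9998

0.9998


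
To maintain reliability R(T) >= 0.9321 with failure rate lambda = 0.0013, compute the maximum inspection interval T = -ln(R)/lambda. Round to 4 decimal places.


R_target = 0.9321
lambda = 0.0013
-ln(0.9321) = 0.0703
T = 0.0703 / 0.0013
T = 54.0886

54.0886


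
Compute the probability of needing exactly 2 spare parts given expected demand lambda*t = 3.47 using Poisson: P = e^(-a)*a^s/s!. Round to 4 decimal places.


a = 3.47, s = 2
e^(-a) = e^(-3.47) = 0.0311
a^s = 3.47^2 = 12.0409
s! = 2
P = 0.0311 * 12.0409 / 2
P = 0.1873

0.1873


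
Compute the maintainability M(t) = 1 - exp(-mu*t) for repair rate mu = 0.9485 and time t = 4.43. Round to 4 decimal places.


mu = 0.9485, t = 4.43
mu * t = 0.9485 * 4.43 = 4.2019
exp(-4.2019) = 0.015
M(t) = 1 - 0.015
M(t) = 0.985

0.985


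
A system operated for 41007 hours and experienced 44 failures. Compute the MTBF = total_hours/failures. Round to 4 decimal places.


total_hours = 41007
failures = 44
MTBF = 41007 / 44
MTBF = 931.9773

931.9773


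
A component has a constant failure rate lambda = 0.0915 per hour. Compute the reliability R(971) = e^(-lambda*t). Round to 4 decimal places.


lambda = 0.0915
t = 971
lambda * t = 88.8465
R(t) = e^(-88.8465)
R(t) = 0.0

0.0


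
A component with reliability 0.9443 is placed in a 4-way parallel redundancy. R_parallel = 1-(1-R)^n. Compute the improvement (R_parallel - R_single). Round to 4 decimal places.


R_single = 0.9443, n = 4
1 - R_single = 0.0557
(1 - R_single)^n = 0.0557^4 = 0.0
R_parallel = 1 - 0.0 = 1.0
Improvement = 1.0 - 0.9443
Improvement = 0.0557

0.0557


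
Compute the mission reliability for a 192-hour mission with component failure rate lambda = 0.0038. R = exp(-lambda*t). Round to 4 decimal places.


lambda = 0.0038
mission_time = 192
lambda * t = 0.0038 * 192 = 0.7296
R = exp(-0.7296)
R = 0.4821

0.4821


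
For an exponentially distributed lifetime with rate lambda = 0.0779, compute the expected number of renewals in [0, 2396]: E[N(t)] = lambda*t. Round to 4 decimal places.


lambda = 0.0779
t = 2396
E[N(t)] = lambda * t
E[N(t)] = 0.0779 * 2396
E[N(t)] = 186.6484

186.6484


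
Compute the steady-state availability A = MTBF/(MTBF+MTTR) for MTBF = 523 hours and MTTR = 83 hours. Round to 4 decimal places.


MTBF = 523
MTTR = 83
MTBF + MTTR = 606
A = 523 / 606
A = 0.863

0.863


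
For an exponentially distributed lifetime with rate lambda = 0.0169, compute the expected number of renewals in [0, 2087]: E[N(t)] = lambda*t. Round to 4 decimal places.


lambda = 0.0169
t = 2087
E[N(t)] = lambda * t
E[N(t)] = 0.0169 * 2087
E[N(t)] = 35.2703

35.2703


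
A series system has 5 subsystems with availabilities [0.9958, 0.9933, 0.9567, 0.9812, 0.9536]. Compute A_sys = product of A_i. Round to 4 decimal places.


Subsystems: [0.9958, 0.9933, 0.9567, 0.9812, 0.9536]
After subsystem 1 (A=0.9958): product = 0.9958
After subsystem 2 (A=0.9933): product = 0.9891
After subsystem 3 (A=0.9567): product = 0.9463
After subsystem 4 (A=0.9812): product = 0.9285
After subsystem 5 (A=0.9536): product = 0.8854
A_sys = 0.8854

0.8854


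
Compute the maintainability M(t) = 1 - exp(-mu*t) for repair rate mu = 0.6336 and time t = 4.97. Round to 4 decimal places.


mu = 0.6336, t = 4.97
mu * t = 0.6336 * 4.97 = 3.149
exp(-3.149) = 0.0429
M(t) = 1 - 0.0429
M(t) = 0.9571

0.9571


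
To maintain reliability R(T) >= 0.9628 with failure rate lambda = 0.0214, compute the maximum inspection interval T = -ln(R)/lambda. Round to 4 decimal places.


R_target = 0.9628
lambda = 0.0214
-ln(0.9628) = 0.0379
T = 0.0379 / 0.0214
T = 1.7715

1.7715


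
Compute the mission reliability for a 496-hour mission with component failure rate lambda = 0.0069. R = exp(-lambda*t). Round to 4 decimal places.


lambda = 0.0069
mission_time = 496
lambda * t = 0.0069 * 496 = 3.4224
R = exp(-3.4224)
R = 0.0326

0.0326


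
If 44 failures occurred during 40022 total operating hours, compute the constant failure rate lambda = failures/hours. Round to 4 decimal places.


failures = 44
total_hours = 40022
lambda = 44 / 40022
lambda = 0.0011

0.0011


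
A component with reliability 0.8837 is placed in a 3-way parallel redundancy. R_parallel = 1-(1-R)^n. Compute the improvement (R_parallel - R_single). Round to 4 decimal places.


R_single = 0.8837, n = 3
1 - R_single = 0.1163
(1 - R_single)^n = 0.1163^3 = 0.0016
R_parallel = 1 - 0.0016 = 0.9984
Improvement = 0.9984 - 0.8837
Improvement = 0.1147

0.1147


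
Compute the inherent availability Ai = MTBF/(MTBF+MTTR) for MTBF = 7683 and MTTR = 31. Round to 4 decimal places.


MTBF = 7683
MTTR = 31
MTBF + MTTR = 7714
Ai = 7683 / 7714
Ai = 0.996

0.996


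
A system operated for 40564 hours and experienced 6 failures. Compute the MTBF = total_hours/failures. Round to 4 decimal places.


total_hours = 40564
failures = 6
MTBF = 40564 / 6
MTBF = 6760.6667

6760.6667


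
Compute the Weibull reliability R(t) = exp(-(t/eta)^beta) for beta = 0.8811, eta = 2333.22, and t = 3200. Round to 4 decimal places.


beta = 0.8811, eta = 2333.22, t = 3200
t/eta = 3200 / 2333.22 = 1.3715
(t/eta)^beta = 1.3715^0.8811 = 1.3209
R(t) = exp(-1.3209)
R(t) = 0.2669

0.2669


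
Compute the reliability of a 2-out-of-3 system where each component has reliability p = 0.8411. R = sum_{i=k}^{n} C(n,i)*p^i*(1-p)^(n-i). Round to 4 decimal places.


k = 2, n = 3, p = 0.8411
i=2: C(3,2)=3 * 0.8411^2 * 0.1589^1 = 0.3372
i=3: C(3,3)=1 * 0.8411^3 * 0.1589^0 = 0.595
R = sum of terms = 0.9323

0.9323


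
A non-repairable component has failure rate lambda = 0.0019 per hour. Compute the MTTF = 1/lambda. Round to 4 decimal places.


lambda = 0.0019
MTTF = 1 / 0.0019
MTTF = 526.3158

526.3158


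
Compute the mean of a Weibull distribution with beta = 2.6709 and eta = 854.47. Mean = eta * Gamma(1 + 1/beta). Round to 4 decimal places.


beta = 2.6709, eta = 854.47
1/beta = 0.3744
1 + 1/beta = 1.3744
Gamma(1.3744) = 0.889
Mean = 854.47 * 0.889
Mean = 759.5895

759.5895


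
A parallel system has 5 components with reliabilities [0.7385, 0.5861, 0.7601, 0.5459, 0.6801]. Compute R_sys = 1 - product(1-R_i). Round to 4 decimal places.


Components: [0.7385, 0.5861, 0.7601, 0.5459, 0.6801]
(1 - 0.7385) = 0.2615, running product = 0.2615
(1 - 0.5861) = 0.4139, running product = 0.1082
(1 - 0.7601) = 0.2399, running product = 0.026
(1 - 0.5459) = 0.4541, running product = 0.0118
(1 - 0.6801) = 0.3199, running product = 0.0038
Product of (1-R_i) = 0.0038
R_sys = 1 - 0.0038 = 0.9962

0.9962


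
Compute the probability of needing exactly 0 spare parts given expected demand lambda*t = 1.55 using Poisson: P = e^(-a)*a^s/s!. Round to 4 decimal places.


a = 1.55, s = 0
e^(-a) = e^(-1.55) = 0.2122
a^s = 1.55^0 = 1.0
s! = 1
P = 0.2122 * 1.0 / 1
P = 0.2122

0.2122


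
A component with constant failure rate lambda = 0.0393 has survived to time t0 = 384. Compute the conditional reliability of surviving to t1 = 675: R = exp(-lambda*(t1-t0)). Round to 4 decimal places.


lambda = 0.0393
t0 = 384, t1 = 675
t1 - t0 = 291
lambda * (t1-t0) = 0.0393 * 291 = 11.4363
R = exp(-11.4363)
R = 0.0

0.0


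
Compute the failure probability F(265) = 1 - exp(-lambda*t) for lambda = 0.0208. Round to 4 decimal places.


lambda = 0.0208, t = 265
lambda * t = 5.512
exp(-5.512) = 0.004
F(t) = 1 - 0.004
F(t) = 0.996

0.996


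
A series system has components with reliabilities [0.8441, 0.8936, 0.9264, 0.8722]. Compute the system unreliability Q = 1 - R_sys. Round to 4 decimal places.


Components: [0.8441, 0.8936, 0.9264, 0.8722]
After component 1: product = 0.8441
After component 2: product = 0.7543
After component 3: product = 0.6988
After component 4: product = 0.6095
R_sys = 0.6095
Q = 1 - 0.6095 = 0.3905

0.3905


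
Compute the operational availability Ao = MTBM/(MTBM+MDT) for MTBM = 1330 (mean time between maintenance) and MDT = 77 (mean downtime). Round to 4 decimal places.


MTBM = 1330
MDT = 77
MTBM + MDT = 1407
Ao = 1330 / 1407
Ao = 0.9453

0.9453


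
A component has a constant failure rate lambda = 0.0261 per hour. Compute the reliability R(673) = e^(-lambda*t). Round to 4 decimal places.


lambda = 0.0261
t = 673
lambda * t = 17.5653
R(t) = e^(-17.5653)
R(t) = 0.0

0.0


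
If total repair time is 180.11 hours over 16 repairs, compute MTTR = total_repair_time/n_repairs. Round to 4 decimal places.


total_repair_time = 180.11
n_repairs = 16
MTTR = 180.11 / 16
MTTR = 11.2569

11.2569


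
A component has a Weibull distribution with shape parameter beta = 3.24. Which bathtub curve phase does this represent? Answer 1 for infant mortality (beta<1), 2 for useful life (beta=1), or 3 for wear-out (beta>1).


beta = 3.24
Compare beta to 1:
beta < 1 => infant mortality (phase 1)
beta = 1 => useful life (phase 2)
beta > 1 => wear-out (phase 3)
Since beta = 3.24, this is wear-out (increasing failure rate)
Phase = 3

3


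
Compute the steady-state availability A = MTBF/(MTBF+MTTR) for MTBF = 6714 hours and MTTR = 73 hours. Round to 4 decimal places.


MTBF = 6714
MTTR = 73
MTBF + MTTR = 6787
A = 6714 / 6787
A = 0.9892

0.9892


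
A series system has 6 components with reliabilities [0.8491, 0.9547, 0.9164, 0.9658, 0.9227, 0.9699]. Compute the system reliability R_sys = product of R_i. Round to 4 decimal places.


Components: [0.8491, 0.9547, 0.9164, 0.9658, 0.9227, 0.9699]
After component 1 (R=0.8491): product = 0.8491
After component 2 (R=0.9547): product = 0.8106
After component 3 (R=0.9164): product = 0.7429
After component 4 (R=0.9658): product = 0.7175
After component 5 (R=0.9227): product = 0.662
After component 6 (R=0.9699): product = 0.6421
R_sys = 0.6421

0.6421


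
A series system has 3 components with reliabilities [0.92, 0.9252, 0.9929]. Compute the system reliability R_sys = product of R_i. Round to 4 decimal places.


Components: [0.92, 0.9252, 0.9929]
After component 1 (R=0.92): product = 0.92
After component 2 (R=0.9252): product = 0.8512
After component 3 (R=0.9929): product = 0.8451
R_sys = 0.8451

0.8451


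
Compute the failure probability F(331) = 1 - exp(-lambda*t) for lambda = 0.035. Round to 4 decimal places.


lambda = 0.035, t = 331
lambda * t = 11.585
exp(-11.585) = 0.0
F(t) = 1 - 0.0
F(t) = 1.0

1.0


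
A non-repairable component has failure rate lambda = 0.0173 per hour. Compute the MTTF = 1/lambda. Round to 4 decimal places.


lambda = 0.0173
MTTF = 1 / 0.0173
MTTF = 57.8035

57.8035


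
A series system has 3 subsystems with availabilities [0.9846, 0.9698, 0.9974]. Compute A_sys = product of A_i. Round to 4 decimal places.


Subsystems: [0.9846, 0.9698, 0.9974]
After subsystem 1 (A=0.9846): product = 0.9846
After subsystem 2 (A=0.9698): product = 0.9549
After subsystem 3 (A=0.9974): product = 0.9524
A_sys = 0.9524

0.9524


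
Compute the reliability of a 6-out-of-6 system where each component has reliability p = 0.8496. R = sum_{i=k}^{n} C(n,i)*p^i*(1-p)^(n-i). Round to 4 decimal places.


k = 6, n = 6, p = 0.8496
i=6: C(6,6)=1 * 0.8496^6 * 0.1504^0 = 0.3761
R = sum of terms = 0.3761

0.3761


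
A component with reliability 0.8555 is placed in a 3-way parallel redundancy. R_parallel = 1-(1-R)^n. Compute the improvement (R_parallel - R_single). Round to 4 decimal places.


R_single = 0.8555, n = 3
1 - R_single = 0.1445
(1 - R_single)^n = 0.1445^3 = 0.003
R_parallel = 1 - 0.003 = 0.997
Improvement = 0.997 - 0.8555
Improvement = 0.1415

0.1415


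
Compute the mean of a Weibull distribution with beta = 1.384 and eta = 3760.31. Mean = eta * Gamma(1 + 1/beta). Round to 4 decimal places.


beta = 1.384, eta = 3760.31
1/beta = 0.7225
1 + 1/beta = 1.7225
Gamma(1.7225) = 0.9131
Mean = 3760.31 * 0.9131
Mean = 3433.5527

3433.5527


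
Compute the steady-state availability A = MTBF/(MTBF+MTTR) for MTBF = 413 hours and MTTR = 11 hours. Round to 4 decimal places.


MTBF = 413
MTTR = 11
MTBF + MTTR = 424
A = 413 / 424
A = 0.9741

0.9741


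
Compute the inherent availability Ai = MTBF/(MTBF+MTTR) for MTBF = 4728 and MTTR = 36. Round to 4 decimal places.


MTBF = 4728
MTTR = 36
MTBF + MTTR = 4764
Ai = 4728 / 4764
Ai = 0.9924

0.9924


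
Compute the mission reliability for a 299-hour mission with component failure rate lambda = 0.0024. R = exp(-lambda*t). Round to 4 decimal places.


lambda = 0.0024
mission_time = 299
lambda * t = 0.0024 * 299 = 0.7176
R = exp(-0.7176)
R = 0.4879

0.4879


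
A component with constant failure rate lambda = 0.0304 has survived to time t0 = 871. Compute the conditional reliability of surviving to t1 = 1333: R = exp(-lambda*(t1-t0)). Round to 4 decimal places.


lambda = 0.0304
t0 = 871, t1 = 1333
t1 - t0 = 462
lambda * (t1-t0) = 0.0304 * 462 = 14.0448
R = exp(-14.0448)
R = 0.0

0.0


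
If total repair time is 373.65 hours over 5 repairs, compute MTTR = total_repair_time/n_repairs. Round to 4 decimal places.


total_repair_time = 373.65
n_repairs = 5
MTTR = 373.65 / 5
MTTR = 74.73

74.73


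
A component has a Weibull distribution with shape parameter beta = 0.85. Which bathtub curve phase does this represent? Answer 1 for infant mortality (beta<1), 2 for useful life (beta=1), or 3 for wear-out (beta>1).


beta = 0.85
Compare beta to 1:
beta < 1 => infant mortality (phase 1)
beta = 1 => useful life (phase 2)
beta > 1 => wear-out (phase 3)
Since beta = 0.85, this is infant mortality (decreasing failure rate)
Phase = 1

1


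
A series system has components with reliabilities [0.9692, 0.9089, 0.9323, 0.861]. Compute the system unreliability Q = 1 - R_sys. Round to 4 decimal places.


Components: [0.9692, 0.9089, 0.9323, 0.861]
After component 1: product = 0.9692
After component 2: product = 0.8809
After component 3: product = 0.8213
After component 4: product = 0.7071
R_sys = 0.7071
Q = 1 - 0.7071 = 0.2929

0.2929


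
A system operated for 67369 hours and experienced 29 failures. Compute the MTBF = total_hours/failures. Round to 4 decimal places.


total_hours = 67369
failures = 29
MTBF = 67369 / 29
MTBF = 2323.069

2323.069


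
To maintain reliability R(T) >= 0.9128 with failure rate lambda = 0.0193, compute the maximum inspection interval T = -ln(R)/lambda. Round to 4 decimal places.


R_target = 0.9128
lambda = 0.0193
-ln(0.9128) = 0.0912
T = 0.0912 / 0.0193
T = 4.7274

4.7274


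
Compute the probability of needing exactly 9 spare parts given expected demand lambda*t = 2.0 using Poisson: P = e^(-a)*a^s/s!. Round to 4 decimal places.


a = 2.0, s = 9
e^(-a) = e^(-2.0) = 0.1353
a^s = 2.0^9 = 512.0
s! = 362880
P = 0.1353 * 512.0 / 362880
P = 0.0002

0.0002


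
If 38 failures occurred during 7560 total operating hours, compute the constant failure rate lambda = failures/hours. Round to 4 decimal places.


failures = 38
total_hours = 7560
lambda = 38 / 7560
lambda = 0.005

0.005


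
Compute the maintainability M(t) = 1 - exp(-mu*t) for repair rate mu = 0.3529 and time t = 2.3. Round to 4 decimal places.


mu = 0.3529, t = 2.3
mu * t = 0.3529 * 2.3 = 0.8117
exp(-0.8117) = 0.4441
M(t) = 1 - 0.4441
M(t) = 0.5559

0.5559


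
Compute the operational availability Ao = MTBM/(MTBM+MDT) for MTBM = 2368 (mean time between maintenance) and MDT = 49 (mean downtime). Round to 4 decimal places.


MTBM = 2368
MDT = 49
MTBM + MDT = 2417
Ao = 2368 / 2417
Ao = 0.9797

0.9797


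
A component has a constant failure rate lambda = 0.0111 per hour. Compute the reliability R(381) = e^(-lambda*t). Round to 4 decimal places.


lambda = 0.0111
t = 381
lambda * t = 4.2291
R(t) = e^(-4.2291)
R(t) = 0.0146

0.0146


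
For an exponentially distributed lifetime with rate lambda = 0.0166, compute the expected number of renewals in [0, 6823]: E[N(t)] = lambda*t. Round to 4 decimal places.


lambda = 0.0166
t = 6823
E[N(t)] = lambda * t
E[N(t)] = 0.0166 * 6823
E[N(t)] = 113.2618

113.2618


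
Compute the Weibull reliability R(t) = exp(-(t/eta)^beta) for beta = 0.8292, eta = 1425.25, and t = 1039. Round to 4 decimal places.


beta = 0.8292, eta = 1425.25, t = 1039
t/eta = 1039 / 1425.25 = 0.729
(t/eta)^beta = 0.729^0.8292 = 0.7694
R(t) = exp(-0.7694)
R(t) = 0.4633

0.4633


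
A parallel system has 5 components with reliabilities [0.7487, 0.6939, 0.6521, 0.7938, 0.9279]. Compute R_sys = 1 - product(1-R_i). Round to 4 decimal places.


Components: [0.7487, 0.6939, 0.6521, 0.7938, 0.9279]
(1 - 0.7487) = 0.2513, running product = 0.2513
(1 - 0.6939) = 0.3061, running product = 0.0769
(1 - 0.6521) = 0.3479, running product = 0.0268
(1 - 0.7938) = 0.2062, running product = 0.0055
(1 - 0.9279) = 0.0721, running product = 0.0004
Product of (1-R_i) = 0.0004
R_sys = 1 - 0.0004 = 0.9996

0.9996


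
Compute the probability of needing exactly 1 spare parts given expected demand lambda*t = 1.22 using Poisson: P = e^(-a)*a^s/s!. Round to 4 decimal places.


a = 1.22, s = 1
e^(-a) = e^(-1.22) = 0.2952
a^s = 1.22^1 = 1.22
s! = 1
P = 0.2952 * 1.22 / 1
P = 0.3602

0.3602


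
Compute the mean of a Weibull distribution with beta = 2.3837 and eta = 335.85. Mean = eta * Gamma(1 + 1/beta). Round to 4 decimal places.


beta = 2.3837, eta = 335.85
1/beta = 0.4195
1 + 1/beta = 1.4195
Gamma(1.4195) = 0.8864
Mean = 335.85 * 0.8864
Mean = 297.6885

297.6885


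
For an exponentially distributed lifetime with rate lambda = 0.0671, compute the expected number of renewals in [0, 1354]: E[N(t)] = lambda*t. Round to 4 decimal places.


lambda = 0.0671
t = 1354
E[N(t)] = lambda * t
E[N(t)] = 0.0671 * 1354
E[N(t)] = 90.8534

90.8534


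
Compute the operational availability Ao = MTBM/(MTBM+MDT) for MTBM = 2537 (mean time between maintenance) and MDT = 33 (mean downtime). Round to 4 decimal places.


MTBM = 2537
MDT = 33
MTBM + MDT = 2570
Ao = 2537 / 2570
Ao = 0.9872

0.9872


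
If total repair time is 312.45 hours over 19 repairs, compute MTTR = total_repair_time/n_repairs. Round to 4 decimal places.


total_repair_time = 312.45
n_repairs = 19
MTTR = 312.45 / 19
MTTR = 16.4447

16.4447


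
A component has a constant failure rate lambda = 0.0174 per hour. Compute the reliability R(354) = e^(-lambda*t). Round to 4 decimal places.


lambda = 0.0174
t = 354
lambda * t = 6.1596
R(t) = e^(-6.1596)
R(t) = 0.0021

0.0021


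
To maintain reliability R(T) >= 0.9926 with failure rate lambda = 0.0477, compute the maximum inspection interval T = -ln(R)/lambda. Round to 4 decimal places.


R_target = 0.9926
lambda = 0.0477
-ln(0.9926) = 0.0074
T = 0.0074 / 0.0477
T = 0.1557

0.1557


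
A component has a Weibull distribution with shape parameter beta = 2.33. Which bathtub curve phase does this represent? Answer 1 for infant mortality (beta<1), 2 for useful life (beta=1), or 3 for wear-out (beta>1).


beta = 2.33
Compare beta to 1:
beta < 1 => infant mortality (phase 1)
beta = 1 => useful life (phase 2)
beta > 1 => wear-out (phase 3)
Since beta = 2.33, this is wear-out (increasing failure rate)
Phase = 3

3


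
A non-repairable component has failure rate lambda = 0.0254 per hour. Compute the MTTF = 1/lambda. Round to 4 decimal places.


lambda = 0.0254
MTTF = 1 / 0.0254
MTTF = 39.3701

39.3701


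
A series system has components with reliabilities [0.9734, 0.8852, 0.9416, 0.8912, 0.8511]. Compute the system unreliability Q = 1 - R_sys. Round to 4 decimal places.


Components: [0.9734, 0.8852, 0.9416, 0.8912, 0.8511]
After component 1: product = 0.9734
After component 2: product = 0.8617
After component 3: product = 0.8113
After component 4: product = 0.7231
After component 5: product = 0.6154
R_sys = 0.6154
Q = 1 - 0.6154 = 0.3846

0.3846


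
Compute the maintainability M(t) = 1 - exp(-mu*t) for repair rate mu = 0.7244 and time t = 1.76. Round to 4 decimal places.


mu = 0.7244, t = 1.76
mu * t = 0.7244 * 1.76 = 1.2749
exp(-1.2749) = 0.2794
M(t) = 1 - 0.2794
M(t) = 0.7206

0.7206


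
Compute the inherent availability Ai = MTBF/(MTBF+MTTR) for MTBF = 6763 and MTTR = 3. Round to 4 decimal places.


MTBF = 6763
MTTR = 3
MTBF + MTTR = 6766
Ai = 6763 / 6766
Ai = 0.9996

0.9996


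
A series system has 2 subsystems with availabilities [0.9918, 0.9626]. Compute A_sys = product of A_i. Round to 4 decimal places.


Subsystems: [0.9918, 0.9626]
After subsystem 1 (A=0.9918): product = 0.9918
After subsystem 2 (A=0.9626): product = 0.9547
A_sys = 0.9547

0.9547


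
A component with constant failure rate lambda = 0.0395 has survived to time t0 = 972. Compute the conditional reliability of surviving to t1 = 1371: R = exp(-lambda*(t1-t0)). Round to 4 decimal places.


lambda = 0.0395
t0 = 972, t1 = 1371
t1 - t0 = 399
lambda * (t1-t0) = 0.0395 * 399 = 15.7605
R = exp(-15.7605)
R = 0.0

0.0


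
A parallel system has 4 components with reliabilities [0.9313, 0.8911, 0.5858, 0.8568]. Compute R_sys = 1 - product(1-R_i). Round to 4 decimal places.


Components: [0.9313, 0.8911, 0.5858, 0.8568]
(1 - 0.9313) = 0.0687, running product = 0.0687
(1 - 0.8911) = 0.1089, running product = 0.0075
(1 - 0.5858) = 0.4142, running product = 0.0031
(1 - 0.8568) = 0.1432, running product = 0.0004
Product of (1-R_i) = 0.0004
R_sys = 1 - 0.0004 = 0.9996

0.9996


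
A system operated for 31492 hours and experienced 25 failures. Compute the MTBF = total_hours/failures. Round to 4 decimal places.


total_hours = 31492
failures = 25
MTBF = 31492 / 25
MTBF = 1259.68

1259.68


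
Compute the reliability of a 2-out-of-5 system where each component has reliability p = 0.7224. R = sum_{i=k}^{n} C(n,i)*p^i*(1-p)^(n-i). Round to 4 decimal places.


k = 2, n = 5, p = 0.7224
i=2: C(5,2)=10 * 0.7224^2 * 0.2776^3 = 0.1116
i=3: C(5,3)=10 * 0.7224^3 * 0.2776^2 = 0.2905
i=4: C(5,4)=5 * 0.7224^4 * 0.2776^1 = 0.378
i=5: C(5,5)=1 * 0.7224^5 * 0.2776^0 = 0.1967
R = sum of terms = 0.9769

0.9769


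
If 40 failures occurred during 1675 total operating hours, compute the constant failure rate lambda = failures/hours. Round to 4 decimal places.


failures = 40
total_hours = 1675
lambda = 40 / 1675
lambda = 0.0239

0.0239


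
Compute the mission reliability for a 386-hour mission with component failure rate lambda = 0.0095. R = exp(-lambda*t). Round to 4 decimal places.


lambda = 0.0095
mission_time = 386
lambda * t = 0.0095 * 386 = 3.667
R = exp(-3.667)
R = 0.0256

0.0256


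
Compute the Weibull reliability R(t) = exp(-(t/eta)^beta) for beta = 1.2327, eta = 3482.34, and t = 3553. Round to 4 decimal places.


beta = 1.2327, eta = 3482.34, t = 3553
t/eta = 3553 / 3482.34 = 1.0203
(t/eta)^beta = 1.0203^1.2327 = 1.0251
R(t) = exp(-1.0251)
R(t) = 0.3588

0.3588


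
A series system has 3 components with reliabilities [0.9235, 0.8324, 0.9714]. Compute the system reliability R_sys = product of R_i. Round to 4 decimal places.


Components: [0.9235, 0.8324, 0.9714]
After component 1 (R=0.9235): product = 0.9235
After component 2 (R=0.8324): product = 0.7687
After component 3 (R=0.9714): product = 0.7467
R_sys = 0.7467

0.7467


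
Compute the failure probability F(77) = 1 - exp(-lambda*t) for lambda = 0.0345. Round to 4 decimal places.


lambda = 0.0345, t = 77
lambda * t = 2.6565
exp(-2.6565) = 0.0702
F(t) = 1 - 0.0702
F(t) = 0.9298

0.9298


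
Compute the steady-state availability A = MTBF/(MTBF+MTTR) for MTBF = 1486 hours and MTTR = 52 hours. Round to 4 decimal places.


MTBF = 1486
MTTR = 52
MTBF + MTTR = 1538
A = 1486 / 1538
A = 0.9662

0.9662


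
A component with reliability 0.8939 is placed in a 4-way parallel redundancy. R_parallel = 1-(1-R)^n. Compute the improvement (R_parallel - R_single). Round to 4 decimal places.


R_single = 0.8939, n = 4
1 - R_single = 0.1061
(1 - R_single)^n = 0.1061^4 = 0.0001
R_parallel = 1 - 0.0001 = 0.9999
Improvement = 0.9999 - 0.8939
Improvement = 0.106

0.106


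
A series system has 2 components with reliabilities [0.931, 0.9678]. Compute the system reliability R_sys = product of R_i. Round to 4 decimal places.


Components: [0.931, 0.9678]
After component 1 (R=0.931): product = 0.931
After component 2 (R=0.9678): product = 0.901
R_sys = 0.901

0.901


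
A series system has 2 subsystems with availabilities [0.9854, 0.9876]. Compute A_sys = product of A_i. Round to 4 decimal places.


Subsystems: [0.9854, 0.9876]
After subsystem 1 (A=0.9854): product = 0.9854
After subsystem 2 (A=0.9876): product = 0.9732
A_sys = 0.9732

0.9732


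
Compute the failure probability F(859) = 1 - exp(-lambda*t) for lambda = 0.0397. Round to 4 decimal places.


lambda = 0.0397, t = 859
lambda * t = 34.1023
exp(-34.1023) = 0.0
F(t) = 1 - 0.0
F(t) = 1.0

1.0


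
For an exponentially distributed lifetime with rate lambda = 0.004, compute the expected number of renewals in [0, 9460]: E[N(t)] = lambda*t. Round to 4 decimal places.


lambda = 0.004
t = 9460
E[N(t)] = lambda * t
E[N(t)] = 0.004 * 9460
E[N(t)] = 37.84

37.84
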